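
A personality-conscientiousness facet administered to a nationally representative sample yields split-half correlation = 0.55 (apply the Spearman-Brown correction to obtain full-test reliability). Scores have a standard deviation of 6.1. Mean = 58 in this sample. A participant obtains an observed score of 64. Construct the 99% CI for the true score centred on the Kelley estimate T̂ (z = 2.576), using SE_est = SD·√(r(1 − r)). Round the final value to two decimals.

r_full = 2·0.55 / (1 + 0.55) ≃ 0.710
Estimated true score = 0.710·64 + (1 − 0.710)·58 ≃ 62.258
SE_est = 6.100·√[r(1 − r)] ≃ 2.769
99% CI: 62.258 ± 7.133 ≃ (55.125, 69.391)

[55.13, 69.39]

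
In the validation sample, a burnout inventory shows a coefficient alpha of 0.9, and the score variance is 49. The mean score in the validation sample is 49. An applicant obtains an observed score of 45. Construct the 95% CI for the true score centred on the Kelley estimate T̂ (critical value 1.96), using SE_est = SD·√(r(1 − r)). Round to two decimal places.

[41.28, 49.52]

SD = √49 ≈ 7.00000
Estimated true score = 0.90000·45 + (1 − 0.90000)·49 ≈ 45.40000
SE_est = 7.00000·√(0.90000·0.10000) ≈ 2.10000
95% CI: 45.40000 ± 4.11600 ≈ (41.28400, 49.51600)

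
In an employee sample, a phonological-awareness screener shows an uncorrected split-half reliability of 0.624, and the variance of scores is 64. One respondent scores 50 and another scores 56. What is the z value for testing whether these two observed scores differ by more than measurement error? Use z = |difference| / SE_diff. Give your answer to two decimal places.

1.10

SD = √64 = 8.00000
r_full = 2·0.624 / (1 + 0.624) ≈ 0.76847
SEM = 8.00000 × √(1 − 0.76847) = 8.00000 × √0.23153 ≈ 8.00000 × 0.48117 ≈ 3.84938
Standard error of the difference = 3.84938·√2 ≈ 5.44385
z = |50 − 56| / 5.44385 = 6 / 5.44385 ≈ 1.10216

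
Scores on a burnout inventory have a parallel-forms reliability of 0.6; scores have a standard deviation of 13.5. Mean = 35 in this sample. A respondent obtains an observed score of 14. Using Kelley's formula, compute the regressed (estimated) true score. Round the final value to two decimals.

Estimated true score = 0.600·14 + (1 − 0.600)·35 ≈ 22.400

22.40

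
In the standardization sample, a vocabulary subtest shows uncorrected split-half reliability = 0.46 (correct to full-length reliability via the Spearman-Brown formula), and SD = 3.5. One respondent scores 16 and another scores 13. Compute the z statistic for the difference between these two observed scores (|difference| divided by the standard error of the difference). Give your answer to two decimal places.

r_full = 2·0.46 / (1 + 0.46) ≈ 0.630
The standard error of measurement is 3.500*√(1 − 0.630) ≈ 3.500*0.608 ≈ 2.129.
SE_diff = √2 * SEM ≈ 3.010
z = |16 − 13| / 3.010 = 3 / 3.010 ≈ 0.997

1.00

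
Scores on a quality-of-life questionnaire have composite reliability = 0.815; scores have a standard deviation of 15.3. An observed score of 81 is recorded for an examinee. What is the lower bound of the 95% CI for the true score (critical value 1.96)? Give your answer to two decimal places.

68.10

The standard error of measurement is 15.300×√(1 − 0.815) ≈ 15.300×0.430 ≈ 6.581.
1.96 × SEM ≈ 12.898
Lower limit = 81 − 12.898 ≈ 68.102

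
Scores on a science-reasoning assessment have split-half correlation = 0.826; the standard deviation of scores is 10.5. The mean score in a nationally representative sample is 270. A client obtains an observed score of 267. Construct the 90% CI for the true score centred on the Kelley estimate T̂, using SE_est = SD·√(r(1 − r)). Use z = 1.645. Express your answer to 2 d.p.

[262.21, 272.36]

r_full = 2·0.826 / (1 + 0.826) ≈ 0.90471
T̂ = r·X + (1 − r)·M = 0.90471·267 + 0.09529·270 ≈ 241.55750 + 25.72837 ≈ 267.28587
SE_est = SD · √(r(1 − r)) = 10.50000 · √0.08621 ≈ 10.50000 · 0.29362 ≈ 3.08296
90% CI: 267.28587 ± 5.07147 ≈ (262.21440, 272.35734)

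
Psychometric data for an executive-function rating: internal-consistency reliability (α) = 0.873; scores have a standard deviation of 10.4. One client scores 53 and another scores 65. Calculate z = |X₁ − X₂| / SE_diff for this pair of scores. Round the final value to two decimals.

2.29

The standard error of measurement is 10.40000*√(1 − 0.87300) ≈ 10.40000*0.35637 ≈ 3.70625.
SE_diff = SEM * √2 ≈ 3.70625 * 1.41421 ≈ 5.24143
z = 12 / 5.24143 ≈ 2.28945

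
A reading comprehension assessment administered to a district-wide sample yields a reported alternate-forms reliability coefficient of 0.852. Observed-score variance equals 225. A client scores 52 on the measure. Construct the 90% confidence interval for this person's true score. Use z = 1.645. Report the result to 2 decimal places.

[42.51, 61.49]

SD = √225 ≈ 15.000
SEM = 15.000 · √(1 − 0.852) = 15.000 · √0.148 ≈ 15.000 · 0.385 ≈ 5.771
Margin = 1.645 · 5.771 ≈ 9.493
Interval: (42.507, 61.493)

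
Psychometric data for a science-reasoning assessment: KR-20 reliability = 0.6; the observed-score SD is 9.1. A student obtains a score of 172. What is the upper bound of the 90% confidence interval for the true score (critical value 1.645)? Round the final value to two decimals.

181.47

SEM = 9.10000 · √(1 − 0.60000) = 9.10000 · √0.40000 ≈ 9.10000 · 0.63246 ≈ 5.75535
Margin = 1.645 · 5.75535 ≈ 9.46754
Upper limit = 172 + 9.46754 ≈ 181.46754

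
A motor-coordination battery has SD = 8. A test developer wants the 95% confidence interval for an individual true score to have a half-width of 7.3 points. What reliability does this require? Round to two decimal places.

0.78

Required SEM = 7.3 / 1.96 ≃ 3.72449
r = 1 − (3.72449/8)² ≃ 1 − 0.21675 ≃ 0.78325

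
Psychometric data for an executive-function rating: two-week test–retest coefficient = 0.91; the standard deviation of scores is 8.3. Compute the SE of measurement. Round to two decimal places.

2.49

SEM = 8.30000 · √(1 − 0.91000) = 8.30000 · √0.09000 ≃ 8.30000 · 0.30000 ≃ 2.49000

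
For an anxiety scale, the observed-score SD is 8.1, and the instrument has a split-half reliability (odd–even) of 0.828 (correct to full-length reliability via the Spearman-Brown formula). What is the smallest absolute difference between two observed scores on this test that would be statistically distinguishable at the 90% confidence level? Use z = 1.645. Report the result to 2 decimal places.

5.78

r_full = 2·0.828 / (1 + 0.828) ≈ 0.906
SEM = 8.100 * √(1 − 0.906) = 8.100 * √0.094 ≈ 8.100 * 0.307 ≈ 2.485
Standard error of the difference = 2.485·√2 ≈ 3.514
Smallest detectable difference = 1.645*3.514 ≈ 5.780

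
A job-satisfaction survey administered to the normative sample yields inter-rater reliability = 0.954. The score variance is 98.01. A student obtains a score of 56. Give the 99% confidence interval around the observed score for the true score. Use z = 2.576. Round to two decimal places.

[50.53, 61.47]

SD = √98.01 = 9.9000
SEM = 9.9000 × √(1 − 0.9540) = 9.9000 × √0.0460 ≃ 9.9000 × 0.2145 ≃ 2.1233
Half-width = 2.576×2.1233 ≃ 5.4697
Interval: (50.5303, 61.4697)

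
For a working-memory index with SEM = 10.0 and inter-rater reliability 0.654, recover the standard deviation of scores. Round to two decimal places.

17.00

SD = 10.0 / √(1 − 0.654) ≈ 17.001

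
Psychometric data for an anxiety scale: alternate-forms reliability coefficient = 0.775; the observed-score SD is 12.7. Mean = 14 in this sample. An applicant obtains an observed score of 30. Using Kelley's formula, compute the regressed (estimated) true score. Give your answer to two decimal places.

26.40

T̂ = r·X + (1 − r)·M = 0.775*30 + 0.225*14 = 23.250 + 3.150 ≃ 26.400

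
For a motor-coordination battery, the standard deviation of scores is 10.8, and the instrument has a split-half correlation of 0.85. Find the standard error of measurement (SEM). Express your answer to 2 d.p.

3.08

Full-length reliability (Spearman-Brown) = 2(0.85)/(1+0.85) ≈ 0.919
SEM = 10.800 · √(1 − 0.919) = 10.800 · √0.081 ≈ 10.800 · 0.285 ≈ 3.075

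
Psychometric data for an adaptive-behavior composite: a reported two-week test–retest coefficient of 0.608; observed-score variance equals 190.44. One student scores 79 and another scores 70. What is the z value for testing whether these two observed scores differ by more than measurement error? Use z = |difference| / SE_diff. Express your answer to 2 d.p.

SD = √190.44 = 13.8000
The standard error of measurement is 13.8000×√(1 − 0.6080) ≃ 13.8000×0.6261 ≃ 8.6402.
Standard error of the difference = 8.6402·√2 ≃ 12.2190
z = 9 / 12.2190 ≃ 0.7366

0.74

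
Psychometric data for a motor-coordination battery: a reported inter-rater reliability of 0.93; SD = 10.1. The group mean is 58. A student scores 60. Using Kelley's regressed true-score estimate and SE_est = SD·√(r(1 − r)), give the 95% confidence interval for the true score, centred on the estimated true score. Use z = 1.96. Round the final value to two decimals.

[54.81, 64.91]

Estimated true score = 0.930*60 + (1 − 0.930)*58 ≈ 59.860
SE_est = SD * √(r(1 − r)) = 10.100 * √0.065 ≈ 10.100 * 0.255 ≈ 2.577
CI = 59.860 ± 1.96 * 2.577 → [54.809, 64.911]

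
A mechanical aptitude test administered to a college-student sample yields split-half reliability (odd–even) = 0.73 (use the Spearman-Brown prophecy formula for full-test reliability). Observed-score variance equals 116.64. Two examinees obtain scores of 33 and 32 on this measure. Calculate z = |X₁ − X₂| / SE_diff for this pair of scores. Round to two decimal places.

0.17

SD = √116.64 = 10.800
Spearman-Brown: r = 2(0.73) / (1 + 0.73) = 1.460 / 1.730 ≃ 0.844
SEM = 10.800*√(1 − 0.844) ≃ 4.267
SE_diff = √2 * SEM ≃ 6.034
z = 1 / 6.034 ≃ 0.166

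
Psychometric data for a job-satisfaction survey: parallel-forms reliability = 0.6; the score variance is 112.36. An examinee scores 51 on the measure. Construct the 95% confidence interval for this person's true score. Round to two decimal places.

σ = 112.36^(1/2) = 10.60000
The standard error of measurement is 10.60000·√(1 − 0.60000) ≈ 10.60000·0.63246 ≈ 6.70403.
Half-width = 1.96·6.70403 ≈ 13.13990
95% CI: 51 ± 13.13990 = [37.86010, 64.13990]

[37.86, 64.14]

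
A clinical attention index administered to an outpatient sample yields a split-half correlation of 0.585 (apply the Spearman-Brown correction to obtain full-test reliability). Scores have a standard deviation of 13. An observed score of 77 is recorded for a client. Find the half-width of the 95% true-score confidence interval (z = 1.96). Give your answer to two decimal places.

13.04

Full-length reliability (Spearman-Brown) = 2(0.585)/(1+0.585) ≈ 0.73817
The standard error of measurement is 13.00000·√(1 − 0.73817) ≈ 13.00000·0.51169 ≈ 6.65201.
1.96 · SEM ≈ 13.03794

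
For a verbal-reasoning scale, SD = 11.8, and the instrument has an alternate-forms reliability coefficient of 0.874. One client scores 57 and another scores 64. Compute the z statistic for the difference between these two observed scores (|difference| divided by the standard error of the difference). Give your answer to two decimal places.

1.18

SEM = 11.8000 × √(1 − 0.8740) = 11.8000 × √0.1260 ≈ 11.8000 × 0.3550 ≈ 4.1886
SE_diff = SEM × √2 ≈ 4.1886 × 1.4142 ≈ 5.9236
z = |57 − 64| / 5.9236 = 7 / 5.9236 ≈ 1.1817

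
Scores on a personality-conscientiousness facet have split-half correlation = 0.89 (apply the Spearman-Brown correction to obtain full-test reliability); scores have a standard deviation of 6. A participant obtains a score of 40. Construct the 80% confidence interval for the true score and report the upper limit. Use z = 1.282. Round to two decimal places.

41.86

Spearman-Brown: r = 2(0.89) / (1 + 0.89) = 1.78000 / 1.89000 ≈ 0.94180
The standard error of measurement is 6.00000*√(1 − 0.94180) ≈ 6.00000*0.24125 ≈ 1.44749.
Half-width = 1.282*1.44749 ≈ 1.85569
Upper bound: 40 + 1.85569 = 41.85569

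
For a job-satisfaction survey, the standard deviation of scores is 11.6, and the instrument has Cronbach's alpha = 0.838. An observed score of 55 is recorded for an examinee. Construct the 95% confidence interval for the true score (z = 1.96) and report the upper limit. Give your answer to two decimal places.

64.15

SEM = 11.6000 · √(1 − 0.8380) = 11.6000 · √0.1620 ≈ 11.6000 · 0.4025 ≈ 4.6689
Half-width = 1.96·4.6689 ≈ 9.1511
Upper limit = 55 + 9.1511 ≈ 64.1511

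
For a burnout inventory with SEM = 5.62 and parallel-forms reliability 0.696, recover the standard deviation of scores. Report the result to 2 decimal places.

10.19

σ = SEM·(1 − r)^(−1/2) ≈ 5.62*1.81369 ≈ 10.19294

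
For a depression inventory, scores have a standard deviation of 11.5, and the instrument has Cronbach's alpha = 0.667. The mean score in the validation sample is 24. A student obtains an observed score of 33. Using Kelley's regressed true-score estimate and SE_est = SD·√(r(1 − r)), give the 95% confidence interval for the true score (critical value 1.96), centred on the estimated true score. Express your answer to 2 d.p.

T̂ = 0.66700(33) + 0.33300(24) ≃ 30.00300
SE_est = SD * √(r(1 − r)) = 11.50000 * √0.22211 ≃ 11.50000 * 0.47129 ≃ 5.41980
95% CI: 30.00300 ± 10.62280 ≃ (19.38020, 40.62580)

[19.38, 40.63]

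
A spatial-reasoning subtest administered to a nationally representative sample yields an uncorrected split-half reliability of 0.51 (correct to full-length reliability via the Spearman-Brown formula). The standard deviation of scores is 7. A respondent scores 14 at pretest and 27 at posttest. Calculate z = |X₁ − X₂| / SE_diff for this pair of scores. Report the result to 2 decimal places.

2.31

Full-length reliability (Spearman-Brown) = 2(0.51)/(1+0.51) ≈ 0.675
SEM = 7.000·√(1 − 0.675) ≈ 3.988
SE_diff = √2 · SEM ≈ 5.639
z = 13 / 5.639 ≈ 2.305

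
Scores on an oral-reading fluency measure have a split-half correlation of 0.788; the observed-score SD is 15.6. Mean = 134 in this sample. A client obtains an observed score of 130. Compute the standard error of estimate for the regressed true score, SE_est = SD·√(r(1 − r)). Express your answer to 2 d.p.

5.04

r_full = 2·0.788 / (1 + 0.788) ≈ 0.881
SE_est = 15.600×√(0.881×0.119) ≈ 5.043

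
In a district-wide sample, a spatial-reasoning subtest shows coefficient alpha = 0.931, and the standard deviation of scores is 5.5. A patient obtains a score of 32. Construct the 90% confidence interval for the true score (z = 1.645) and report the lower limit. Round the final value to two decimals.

SEM = 5.500·√(1 − 0.931) ≈ 1.445
Margin = 1.645 · 1.445 ≈ 2.377
Lower limit = 32 − 2.377 ≈ 29.623

29.62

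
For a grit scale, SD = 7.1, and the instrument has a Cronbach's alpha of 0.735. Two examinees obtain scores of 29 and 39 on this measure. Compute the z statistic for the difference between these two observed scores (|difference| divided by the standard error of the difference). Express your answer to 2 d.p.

SEM = 7.1000·√(1 − 0.7350) ≈ 3.6549
SE_diff = √2 · SEM ≈ 5.1689
z = |29 − 39| / 5.1689 = 10 / 5.1689 ≈ 1.9347

1.93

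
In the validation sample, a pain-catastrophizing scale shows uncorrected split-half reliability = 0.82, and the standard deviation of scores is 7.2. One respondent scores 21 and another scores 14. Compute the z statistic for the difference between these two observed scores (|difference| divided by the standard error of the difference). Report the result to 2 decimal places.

r_full = 2·0.82 / (1 + 0.82) ≃ 0.901
SEM = 7.200×√(1 − 0.901) ≃ 2.264
SE_diff = SEM × √2 ≃ 2.264 × 1.414 ≃ 3.202
z = 7 / 3.202 ≃ 2.186

2.19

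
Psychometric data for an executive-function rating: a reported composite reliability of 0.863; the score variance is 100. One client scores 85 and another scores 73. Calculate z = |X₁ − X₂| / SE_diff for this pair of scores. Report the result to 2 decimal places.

SD = √100 = 10.000
SEM = 10.000 · √(1 − 0.863) = 10.000 · √0.137 ≃ 10.000 · 0.370 ≃ 3.701
Standard error of the difference = 3.701·√2 ≃ 5.235
z = |85 − 73| / 5.235 = 12 / 5.235 ≃ 2.292

2.29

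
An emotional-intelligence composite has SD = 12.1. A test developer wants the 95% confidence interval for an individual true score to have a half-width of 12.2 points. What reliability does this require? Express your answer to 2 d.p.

SEM needed = half-width / z = 12.2/1.96 ≃ 6.224
r = 1 − (6.224/12.1)² ≃ 1 − 0.265 ≃ 0.735

0.74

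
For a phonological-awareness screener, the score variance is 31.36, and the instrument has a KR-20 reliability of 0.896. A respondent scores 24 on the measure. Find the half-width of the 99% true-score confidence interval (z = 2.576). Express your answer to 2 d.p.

SD = √31.36 = 5.600
The standard error of measurement is 5.600×√(1 − 0.896) ≈ 5.600×0.322 ≈ 1.806.
Half-width = 2.576×1.806 ≈ 4.652

4.65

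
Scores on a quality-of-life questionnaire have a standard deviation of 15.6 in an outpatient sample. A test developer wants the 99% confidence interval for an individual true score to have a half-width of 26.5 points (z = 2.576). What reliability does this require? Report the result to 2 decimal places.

SEM needed = half-width / z = 26.5/2.576 ≃ 10.2873
r = 1 − (10.2873/15.6)² ≃ 1 − 0.4349 ≃ 0.5651

0.57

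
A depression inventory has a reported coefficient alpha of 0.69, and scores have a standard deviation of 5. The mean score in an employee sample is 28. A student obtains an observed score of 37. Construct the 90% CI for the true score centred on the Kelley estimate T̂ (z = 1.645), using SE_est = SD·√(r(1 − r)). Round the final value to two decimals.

T̂ = r·X + (1 − r)·M = 0.690×37 + 0.310×28 = 25.530 + 8.680 ≃ 34.210
SE_est = SD × √(r(1 − r)) = 5.000 × √0.214 ≃ 5.000 × 0.462 ≃ 2.312
CI = 34.210 ± 1.645 × 2.312 → [30.406, 38.014]

[30.41, 38.01]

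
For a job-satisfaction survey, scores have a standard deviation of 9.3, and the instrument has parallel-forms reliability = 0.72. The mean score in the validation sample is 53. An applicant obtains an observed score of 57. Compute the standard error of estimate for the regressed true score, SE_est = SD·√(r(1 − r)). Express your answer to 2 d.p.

SE_est = SD · √(r(1 − r)) = 9.3000 · √0.2016 ≈ 9.3000 · 0.4490 ≈ 4.1757

4.18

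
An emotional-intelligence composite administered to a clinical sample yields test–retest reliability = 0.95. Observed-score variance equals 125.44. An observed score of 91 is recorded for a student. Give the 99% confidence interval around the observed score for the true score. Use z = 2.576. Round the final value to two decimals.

SD = √125.44 = 11.200
The standard error of measurement is 11.200*√(1 − 0.950) ≈ 11.200*0.224 ≈ 2.504.
Half-width = 2.576*2.504 ≈ 6.451
Interval: (84.549, 97.451)

[84.55, 97.45]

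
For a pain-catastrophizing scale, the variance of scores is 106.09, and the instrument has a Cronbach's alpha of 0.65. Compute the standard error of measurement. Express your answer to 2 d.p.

6.09

SD = √106.09 ≃ 10.300
SEM = 10.300 * √(1 − 0.650) = 10.300 * √0.350 ≃ 10.300 * 0.592 ≃ 6.094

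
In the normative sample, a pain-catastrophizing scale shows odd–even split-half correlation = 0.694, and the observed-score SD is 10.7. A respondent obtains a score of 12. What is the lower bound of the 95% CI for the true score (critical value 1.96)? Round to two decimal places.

r_full = 2·0.694 / (1 + 0.694) ≈ 0.8194
SEM = 10.7000 * √(1 − 0.8194) = 10.7000 * √0.1806 ≈ 10.7000 * 0.4250 ≈ 4.5477
Half-width = 1.96*4.5477 ≈ 8.9134
Lower limit = 12 − 8.9134 ≈ 3.0866

3.09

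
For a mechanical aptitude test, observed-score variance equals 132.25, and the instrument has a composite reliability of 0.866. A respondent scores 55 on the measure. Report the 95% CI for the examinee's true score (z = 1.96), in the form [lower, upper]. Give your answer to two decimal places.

[46.75, 63.25]

SD = √132.25 ≃ 11.5000
The standard error of measurement is 11.5000*√(1 − 0.8660) ≃ 11.5000*0.3661 ≃ 4.2097.
1.96 * SEM ≃ 8.2510
CI = 55 ± 8.2510 → [46.7490, 63.2510]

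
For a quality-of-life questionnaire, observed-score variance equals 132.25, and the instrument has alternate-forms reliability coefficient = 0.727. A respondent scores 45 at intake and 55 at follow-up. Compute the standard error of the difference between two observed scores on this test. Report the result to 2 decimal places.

σ = 132.25^(1/2) = 11.500
SEM = 11.500 · √(1 − 0.727) = 11.500 · √0.273 ≃ 11.500 · 0.522 ≃ 6.009
SE_diff = SEM · √2 ≃ 6.009 · 1.414 ≃ 8.498

8.50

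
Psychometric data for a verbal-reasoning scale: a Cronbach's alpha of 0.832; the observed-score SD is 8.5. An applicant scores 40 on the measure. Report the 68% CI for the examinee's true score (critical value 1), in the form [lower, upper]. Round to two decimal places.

SEM = 8.5000 × √(1 − 0.8320) = 8.5000 × √0.1680 ≈ 8.5000 × 0.4099 ≈ 3.4840
Margin = 1 × 3.4840 ≈ 3.4840
68% CI: 40 ± 3.4840 = [36.5160, 43.4840]

[36.52, 43.48]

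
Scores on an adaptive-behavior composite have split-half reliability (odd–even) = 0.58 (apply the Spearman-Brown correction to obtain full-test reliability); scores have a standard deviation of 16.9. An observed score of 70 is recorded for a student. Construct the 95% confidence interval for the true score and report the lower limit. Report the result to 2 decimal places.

Full-length reliability (Spearman-Brown) = 2(0.58)/(1+0.58) ≈ 0.7342
SEM = 16.9000 * √(1 − 0.7342) = 16.9000 * √0.2658 ≈ 16.9000 * 0.5156 ≈ 8.7133
Margin = 1.96 * 8.7133 ≈ 17.0781
Lower limit = 70 − 17.0781 ≈ 52.9219

52.92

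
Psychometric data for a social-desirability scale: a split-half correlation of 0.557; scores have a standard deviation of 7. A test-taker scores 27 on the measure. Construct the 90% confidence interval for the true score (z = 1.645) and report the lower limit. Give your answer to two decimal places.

20.86

Full-length reliability (Spearman-Brown) = 2(0.557)/(1+0.557) ≈ 0.7155
SEM = 7.0000 · √(1 − 0.7155) = 7.0000 · √0.2845 ≈ 7.0000 · 0.5334 ≈ 3.7338
Margin = 1.645 · 3.7338 ≈ 6.1422
Lower bound: 27 − 6.1422 = 20.8578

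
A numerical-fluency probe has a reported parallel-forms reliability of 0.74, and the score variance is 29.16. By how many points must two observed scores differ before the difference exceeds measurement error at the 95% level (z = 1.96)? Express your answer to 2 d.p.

SD = √29.16 ≈ 5.400
SEM = 5.400·√(1 − 0.740) ≈ 2.753
SE_diff = √2 · SEM ≈ 3.894
Smallest detectable difference = 1.96·3.894 ≈ 7.632

7.63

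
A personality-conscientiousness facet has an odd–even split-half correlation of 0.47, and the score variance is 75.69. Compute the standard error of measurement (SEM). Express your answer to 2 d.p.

5.22

SD = √75.69 = 8.700
r_full = 2·0.47 / (1 + 0.47) ≈ 0.639
SEM = 8.700 · √(1 − 0.639) = 8.700 · √0.361 ≈ 8.700 · 0.600 ≈ 5.224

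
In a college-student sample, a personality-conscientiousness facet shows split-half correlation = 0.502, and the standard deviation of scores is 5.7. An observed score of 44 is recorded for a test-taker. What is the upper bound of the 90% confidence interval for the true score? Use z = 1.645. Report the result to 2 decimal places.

49.40

r_full = 2·0.502 / (1 + 0.502) ≈ 0.668
SEM = 5.700 * √(1 − 0.668) = 5.700 * √0.332 ≈ 5.700 * 0.576 ≈ 3.282
Half-width = 1.645*3.282 ≈ 5.399
Upper limit = 44 + 5.399 ≈ 49.399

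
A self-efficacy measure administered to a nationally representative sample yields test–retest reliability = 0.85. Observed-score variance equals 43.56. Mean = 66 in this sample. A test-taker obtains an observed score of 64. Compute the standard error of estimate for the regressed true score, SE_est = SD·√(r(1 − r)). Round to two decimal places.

2.36

σ = 43.56^(1/2) = 6.6000
SE_est = SD × √(r(1 − r)) = 6.6000 × √0.1275 ≈ 6.6000 × 0.3571 ≈ 2.3567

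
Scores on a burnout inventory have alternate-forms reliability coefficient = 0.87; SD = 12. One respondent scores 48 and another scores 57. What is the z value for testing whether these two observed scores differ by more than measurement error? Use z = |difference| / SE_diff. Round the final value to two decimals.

SEM = 12.0000*√(1 − 0.8700) ≈ 4.3267
SE_diff = √2 * SEM ≈ 6.1188
z = 9 / 6.1188 ≈ 1.4709

1.47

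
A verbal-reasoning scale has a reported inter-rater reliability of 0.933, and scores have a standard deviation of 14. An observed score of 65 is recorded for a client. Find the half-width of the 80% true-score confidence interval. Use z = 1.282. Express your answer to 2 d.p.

4.65

SEM = 14.000*√(1 − 0.933) ≈ 3.624
Half-width = 1.282*3.624 ≈ 4.646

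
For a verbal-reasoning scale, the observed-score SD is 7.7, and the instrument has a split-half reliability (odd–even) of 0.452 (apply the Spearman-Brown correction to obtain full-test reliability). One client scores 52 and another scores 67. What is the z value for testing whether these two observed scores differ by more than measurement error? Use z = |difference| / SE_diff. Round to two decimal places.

2.24

r_full = 2·0.452 / (1 + 0.452) ≈ 0.623
SEM = 7.700·√(1 − 0.623) ≈ 4.730
SE_diff = √2 · SEM ≈ 6.690
z = 15 / 6.690 ≈ 2.242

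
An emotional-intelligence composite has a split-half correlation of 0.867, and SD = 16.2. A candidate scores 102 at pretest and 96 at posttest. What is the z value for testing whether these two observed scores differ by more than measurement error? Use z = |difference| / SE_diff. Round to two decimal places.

0.98

Spearman-Brown: r = 2(0.867) / (1 + 0.867) = 1.7340 / 1.8670 ≃ 0.9288
The standard error of measurement is 16.2000·√(1 − 0.9288) ≃ 16.2000·0.2669 ≃ 4.3238.
SE_diff = √2 · SEM ≃ 6.1148
z = 6 / 6.1148 ≃ 0.9812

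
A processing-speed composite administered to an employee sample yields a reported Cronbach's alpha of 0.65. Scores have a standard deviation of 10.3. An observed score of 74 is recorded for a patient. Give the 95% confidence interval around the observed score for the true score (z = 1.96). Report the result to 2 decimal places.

The standard error of measurement is 10.300×√(1 − 0.650) ≈ 10.300×0.592 ≈ 6.094.
Half-width = 1.96×6.094 ≈ 11.943
95% CI: 74 ± 11.943 = [62.057, 85.943]

[62.06, 85.94]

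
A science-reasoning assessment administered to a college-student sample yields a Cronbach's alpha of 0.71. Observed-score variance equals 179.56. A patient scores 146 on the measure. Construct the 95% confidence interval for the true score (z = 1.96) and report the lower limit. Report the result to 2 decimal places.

131.86

SD = √179.56 ≈ 13.400
SEM = 13.400 × √(1 − 0.710) = 13.400 × √0.290 ≈ 13.400 × 0.539 ≈ 7.216
Margin = 1.96 × 7.216 ≈ 14.144
Lower limit = 146 − 14.144 ≈ 131.856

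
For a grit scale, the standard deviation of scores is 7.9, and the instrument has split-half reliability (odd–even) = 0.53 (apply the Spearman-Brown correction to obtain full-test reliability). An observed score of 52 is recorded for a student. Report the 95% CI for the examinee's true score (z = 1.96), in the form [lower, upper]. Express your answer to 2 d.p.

Spearman-Brown: r = 2(0.53) / (1 + 0.53) = 1.0600 / 1.5300 ≈ 0.6928
The standard error of measurement is 7.9000·√(1 − 0.6928) ≈ 7.9000·0.5542 ≈ 4.3785.
Margin = 1.96 · 4.3785 ≈ 8.5820
Interval: (43.4180, 60.5820)

[43.42, 60.58]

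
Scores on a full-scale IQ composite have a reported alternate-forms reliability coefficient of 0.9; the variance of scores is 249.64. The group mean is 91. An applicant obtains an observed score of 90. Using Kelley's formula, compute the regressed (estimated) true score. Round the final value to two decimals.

T̂ = r·X + (1 − r)·M = 0.9000·90 + 0.1000·91 = 81.0000 + 9.1000 ≈ 90.1000

90.10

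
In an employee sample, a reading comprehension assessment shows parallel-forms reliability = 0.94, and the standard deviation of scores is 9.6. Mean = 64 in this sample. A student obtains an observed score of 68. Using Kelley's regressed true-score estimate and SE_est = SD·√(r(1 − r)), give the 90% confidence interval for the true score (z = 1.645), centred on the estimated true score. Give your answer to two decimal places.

Estimated true score = 0.940×68 + (1 − 0.940)×64 ≈ 67.760
SE_est = SD × √(r(1 − r)) = 9.600 × √0.056 ≈ 9.600 × 0.237 ≈ 2.280
90% CI: 67.760 ± 3.750 ≈ (64.010, 71.510)

[64.01, 71.51]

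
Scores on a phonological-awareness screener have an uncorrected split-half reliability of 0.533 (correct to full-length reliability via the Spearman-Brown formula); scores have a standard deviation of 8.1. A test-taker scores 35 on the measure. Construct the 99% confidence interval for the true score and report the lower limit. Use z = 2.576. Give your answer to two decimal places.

Spearman-Brown: r = 2(0.533) / (1 + 0.533) = 1.0660 / 1.5330 ≈ 0.6954
SEM = 8.1000·√(1 − 0.6954) ≈ 4.4707
Margin = 2.576 · 4.4707 ≈ 11.5164
Lower bound: 35 − 11.5164 = 23.4836

23.48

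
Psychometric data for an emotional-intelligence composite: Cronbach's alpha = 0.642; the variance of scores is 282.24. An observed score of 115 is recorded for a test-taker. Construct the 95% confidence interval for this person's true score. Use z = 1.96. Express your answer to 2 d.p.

[95.30, 134.70]

SD = √282.24 ≈ 16.800
SEM = 16.800×√(1 − 0.642) ≈ 10.052
Half-width = 1.96×10.052 ≈ 19.702
Interval: (95.298, 134.702)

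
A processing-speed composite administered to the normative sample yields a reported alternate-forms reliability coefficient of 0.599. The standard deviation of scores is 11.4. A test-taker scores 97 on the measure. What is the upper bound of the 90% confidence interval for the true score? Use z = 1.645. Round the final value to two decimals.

SEM = 11.4000*√(1 − 0.5990) ≈ 7.2190
1.645 * SEM ≈ 11.8753
Upper limit = 97 + 11.8753 ≈ 108.8753

108.88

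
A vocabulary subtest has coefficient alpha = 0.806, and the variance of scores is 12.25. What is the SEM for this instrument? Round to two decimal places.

SD = √12.25 = 3.5000
SEM = 3.5000 * √(1 − 0.8060) = 3.5000 * √0.1940 ≃ 3.5000 * 0.4405 ≃ 1.5416

1.54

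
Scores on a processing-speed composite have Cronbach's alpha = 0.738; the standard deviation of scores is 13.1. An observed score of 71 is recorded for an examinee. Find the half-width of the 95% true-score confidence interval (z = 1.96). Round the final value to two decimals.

13.14

The standard error of measurement is 13.100·√(1 − 0.738) ≃ 13.100·0.512 ≃ 6.705.
1.96 · SEM ≃ 13.143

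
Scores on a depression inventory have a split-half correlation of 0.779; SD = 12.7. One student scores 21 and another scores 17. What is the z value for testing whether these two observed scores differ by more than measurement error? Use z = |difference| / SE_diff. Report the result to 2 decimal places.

Full-length reliability (Spearman-Brown) = 2(0.779)/(1+0.779) ≈ 0.87577
The standard error of measurement is 12.70000*√(1 − 0.87577) ≈ 12.70000*0.35246 ≈ 4.47622.
Standard error of the difference = 4.47622·√2 ≈ 6.33034
z = |21 − 17| / 6.33034 = 4 / 6.33034 ≈ 0.63188

0.63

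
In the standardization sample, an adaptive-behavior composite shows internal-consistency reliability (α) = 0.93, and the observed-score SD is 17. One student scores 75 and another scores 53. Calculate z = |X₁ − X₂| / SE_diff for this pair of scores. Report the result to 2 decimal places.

SEM = 17.000 × √(1 − 0.930) = 17.000 × √0.070 ≈ 17.000 × 0.265 ≈ 4.498
Standard error of the difference = 4.498·√2 ≈ 6.361
z = |75 − 53| / 6.361 = 22 / 6.361 ≈ 3.459

3.46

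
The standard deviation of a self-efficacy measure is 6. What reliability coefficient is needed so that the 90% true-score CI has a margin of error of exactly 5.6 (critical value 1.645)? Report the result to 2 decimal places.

0.68

SEM needed = half-width / z = 5.6/1.645 ≈ 3.404
r = 1 − (3.404/6)² ≈ 1 − 0.322 ≈ 0.678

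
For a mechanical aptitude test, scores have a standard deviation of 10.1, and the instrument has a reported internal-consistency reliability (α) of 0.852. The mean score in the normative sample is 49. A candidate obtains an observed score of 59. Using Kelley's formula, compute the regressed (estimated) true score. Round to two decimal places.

57.52

Estimated true score = 0.8520×59 + (1 − 0.8520)×49 ≈ 57.5200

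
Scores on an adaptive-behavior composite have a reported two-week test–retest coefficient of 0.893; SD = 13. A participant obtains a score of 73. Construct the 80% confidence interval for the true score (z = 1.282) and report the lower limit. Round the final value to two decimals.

SEM = 13.0000 * √(1 − 0.8930) = 13.0000 * √0.1070 ≈ 13.0000 * 0.3271 ≈ 4.2524
1.282 * SEM ≈ 5.4516
Lower limit = 73 − 5.4516 ≈ 67.5484

67.55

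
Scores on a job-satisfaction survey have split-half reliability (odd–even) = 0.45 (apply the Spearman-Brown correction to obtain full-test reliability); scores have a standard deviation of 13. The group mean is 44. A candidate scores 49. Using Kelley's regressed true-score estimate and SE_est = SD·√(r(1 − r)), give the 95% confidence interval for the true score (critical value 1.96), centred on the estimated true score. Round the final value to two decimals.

[34.74, 59.47]

Spearman-Brown: r = 2(0.45) / (1 + 0.45) = 0.9000 / 1.4500 ≈ 0.6207
Estimated true score = 0.6207×49 + (1 − 0.6207)×44 ≈ 47.1034
SE_est = 13.0000·√[r(1 − r)] ≈ 6.3078
CI = 47.1034 ± 1.96 × 6.3078 → [34.7402, 59.4667]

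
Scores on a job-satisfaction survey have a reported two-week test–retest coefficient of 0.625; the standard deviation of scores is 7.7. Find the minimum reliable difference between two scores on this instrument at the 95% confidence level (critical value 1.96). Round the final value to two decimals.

SEM = 7.7000 × √(1 − 0.6250) = 7.7000 × √0.3750 ≃ 7.7000 × 0.6124 ≃ 4.7153
Standard error of the difference = 4.7153·√2 ≃ 6.6684
Minimum reliable difference = 1.96 × SE_diff ≃ 1.96 × 6.6684 ≃ 13.0701

13.07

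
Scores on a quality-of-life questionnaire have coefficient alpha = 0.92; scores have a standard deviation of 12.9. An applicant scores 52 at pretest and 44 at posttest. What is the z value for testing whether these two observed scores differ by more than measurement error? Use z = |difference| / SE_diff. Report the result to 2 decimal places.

SEM = 12.900 * √(1 − 0.920) = 12.900 * √0.080 ≈ 12.900 * 0.283 ≈ 3.649
SE_diff = √2 * SEM ≈ 5.160
z = |52 − 44| / 5.160 = 8 / 5.160 ≈ 1.550

1.55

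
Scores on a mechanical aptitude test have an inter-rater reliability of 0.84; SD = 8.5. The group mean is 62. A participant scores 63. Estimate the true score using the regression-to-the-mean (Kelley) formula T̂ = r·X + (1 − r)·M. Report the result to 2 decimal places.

Estimated true score = 0.8400*63 + (1 − 0.8400)*62 ≈ 62.8400

62.84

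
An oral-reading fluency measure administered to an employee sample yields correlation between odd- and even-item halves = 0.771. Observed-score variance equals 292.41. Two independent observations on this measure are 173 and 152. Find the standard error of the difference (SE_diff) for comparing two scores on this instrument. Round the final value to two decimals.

8.70

SD = √292.41 = 17.10000
r_full = 2·0.771 / (1 + 0.771) ≈ 0.87069
The standard error of measurement is 17.10000*√(1 − 0.87069) ≈ 17.10000*0.35959 ≈ 6.14900.
Standard error of the difference = 6.14900·√2 ≈ 8.69600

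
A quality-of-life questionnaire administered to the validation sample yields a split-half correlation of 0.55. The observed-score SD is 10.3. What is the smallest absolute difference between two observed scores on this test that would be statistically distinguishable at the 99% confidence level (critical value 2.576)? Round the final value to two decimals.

20.22

Full-length reliability (Spearman-Brown) = 2(0.55)/(1+0.55) ≈ 0.70968
The standard error of measurement is 10.30000×√(1 − 0.70968) ≈ 10.30000×0.53882 ≈ 5.54980.
Standard error of the difference = 5.54980·√2 ≈ 7.84861
Smallest detectable difference = 2.576×7.84861 ≈ 20.21801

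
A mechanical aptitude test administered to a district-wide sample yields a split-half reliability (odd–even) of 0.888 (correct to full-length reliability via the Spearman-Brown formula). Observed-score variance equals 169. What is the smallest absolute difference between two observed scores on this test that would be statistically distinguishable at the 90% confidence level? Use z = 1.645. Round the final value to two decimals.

σ = 169^(1/2) = 13.0000
Full-length reliability (Spearman-Brown) = 2(0.888)/(1+0.888) ≃ 0.9407
SEM = 13.0000 * √(1 − 0.9407) = 13.0000 * √0.0593 ≃ 13.0000 * 0.2436 ≃ 3.1663
Standard error of the difference = 3.1663·√2 ≃ 4.4778
Smallest detectable difference = 1.645*4.4778 ≃ 7.3660

7.37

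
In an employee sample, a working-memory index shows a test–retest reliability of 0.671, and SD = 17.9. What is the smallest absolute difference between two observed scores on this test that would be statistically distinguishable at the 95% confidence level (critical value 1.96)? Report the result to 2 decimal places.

28.46

SEM = 17.90000·√(1 − 0.67100) ≈ 10.26718
SE_diff = √2 · SEM ≈ 14.51998
Smallest detectable difference = 1.96·14.51998 ≈ 28.45916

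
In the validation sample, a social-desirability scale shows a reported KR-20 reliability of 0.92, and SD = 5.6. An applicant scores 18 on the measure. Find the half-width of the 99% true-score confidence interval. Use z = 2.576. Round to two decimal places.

The standard error of measurement is 5.6000×√(1 − 0.9200) ≈ 5.6000×0.2828 ≈ 1.5839.
2.576 × SEM ≈ 4.0802

4.08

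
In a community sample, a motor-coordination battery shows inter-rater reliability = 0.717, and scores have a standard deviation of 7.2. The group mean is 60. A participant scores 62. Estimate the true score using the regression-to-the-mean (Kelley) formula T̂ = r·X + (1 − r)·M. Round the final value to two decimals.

61.43

T̂ = r·X + (1 − r)·M = 0.717·62 + 0.283·60 = 44.454 + 16.980 ≃ 61.434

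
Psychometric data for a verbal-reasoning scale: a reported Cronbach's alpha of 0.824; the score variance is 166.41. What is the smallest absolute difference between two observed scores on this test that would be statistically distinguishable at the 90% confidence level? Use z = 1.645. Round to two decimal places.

SD = √166.41 = 12.90000
SEM = 12.90000*√(1 − 0.82400) ≈ 5.41185
Standard error of the difference = 5.41185·√2 ≈ 7.65352
Minimum reliable difference = 1.645 * SE_diff ≈ 1.645 * 7.65352 ≈ 12.59004

12.59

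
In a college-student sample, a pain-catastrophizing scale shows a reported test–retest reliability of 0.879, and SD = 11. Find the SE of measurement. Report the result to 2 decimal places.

SEM = 11.000 · √(1 − 0.879) = 11.000 · √0.121 ≈ 11.000 · 0.348 ≈ 3.826

3.83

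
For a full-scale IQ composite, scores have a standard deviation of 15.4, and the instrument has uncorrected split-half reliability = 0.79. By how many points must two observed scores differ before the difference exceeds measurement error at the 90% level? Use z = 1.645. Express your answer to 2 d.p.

Spearman-Brown: r = 2(0.79) / (1 + 0.79) = 1.5800 / 1.7900 ≈ 0.8827
The standard error of measurement is 15.4000×√(1 − 0.8827) ≈ 15.4000×0.3425 ≈ 5.2748.
SE_diff = SEM × √2 ≈ 5.2748 × 1.4142 ≈ 7.4597
Minimum reliable difference = 1.645 × SE_diff ≈ 1.645 × 7.4597 ≈ 12.2711

12.27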